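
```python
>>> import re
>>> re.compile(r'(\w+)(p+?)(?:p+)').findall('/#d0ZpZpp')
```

This matches one or more of a word character (captured); then one or more of a literal 'p' (lazy) (captured); then one or more of a literal 'p' (non-capturing group).
Walking the string: at [2:9] match 'd0ZpZpp', groups = ('d0ZpZ', 'p').
`findall` packs the 2 group values into a tuple for every match.

[('d0ZpZ', 'p')]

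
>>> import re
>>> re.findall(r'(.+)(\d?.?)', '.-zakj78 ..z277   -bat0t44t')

This matches one or more of any character (captured); then optionally a digit, then optionally any character (captured).
Walking the string: at [0:27] match '.-zakj78 ..z277   -bat0t44t', groups = ('.-zakj78 ..z277   -bat0t44t', '').
With 2 capturing groups, `findall` returns a 2-tuple per match.

[('.-zakj78 ..z277   -bat0t44t', '')]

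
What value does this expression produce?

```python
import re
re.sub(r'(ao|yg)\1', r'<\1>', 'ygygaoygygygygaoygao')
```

'<yg>ao<yg><yg>aoygao'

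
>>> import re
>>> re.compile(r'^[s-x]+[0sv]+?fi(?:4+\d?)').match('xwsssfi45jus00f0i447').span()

The pattern matches anchored at the start of the string; then one or more of a character in [s-x]; then one or more of one of [0sv] (lazy), then the literal 'fi'; then one or more of the literal '4', then optionally a digit (non-capturing group).
With `match`, the pattern is implicitly anchored at the beginning.
The match spans [0:9] → 'xwsssfi45'.

(0, 9)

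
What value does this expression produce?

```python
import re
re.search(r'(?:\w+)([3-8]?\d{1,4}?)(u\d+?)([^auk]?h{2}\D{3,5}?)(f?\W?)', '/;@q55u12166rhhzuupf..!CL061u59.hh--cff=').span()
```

The pattern matches one or more of a word character (non-capturing group); then optionally a character in [3-8], then 1 to 4 of a digit (lazy) (captured); then a literal 'u', then one or more of a digit (lazy) (captured); then optionally any character except [auk], then exactly 2 of a literal 'h', then 3 to 5 of a non-digit (lazy) (captured); then optionally the literal 'f', then optionally a non-word character (captured).
`re.search` scans for the first position where the pattern succeeds.
The match spans [3:18] → 'q55u12166rhhzuu'.
Captured: group 1 = '5', group 2 = 'u12166', group 3 = 'rhhzuu', group 4 = ''.

(3, 18)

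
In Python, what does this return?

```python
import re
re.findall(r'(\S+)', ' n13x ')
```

['n13x']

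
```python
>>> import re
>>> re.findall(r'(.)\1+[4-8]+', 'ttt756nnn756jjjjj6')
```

['t', 'n', 'j']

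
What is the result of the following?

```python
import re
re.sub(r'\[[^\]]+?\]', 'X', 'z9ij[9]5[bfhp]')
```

'z9ijX5X'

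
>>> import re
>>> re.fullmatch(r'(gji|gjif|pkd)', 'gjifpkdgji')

`re.fullmatch` requires the pattern to consume the entire string.
Here the string isn't matched end-to-end, so the call returns None.

None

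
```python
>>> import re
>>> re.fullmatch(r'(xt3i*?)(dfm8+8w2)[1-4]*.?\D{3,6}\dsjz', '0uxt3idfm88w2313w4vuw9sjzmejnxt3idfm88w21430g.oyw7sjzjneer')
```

`re.fullmatch` requires the pattern to consume the entire string.
Here there's no way to consume every character, so the call returns None.

None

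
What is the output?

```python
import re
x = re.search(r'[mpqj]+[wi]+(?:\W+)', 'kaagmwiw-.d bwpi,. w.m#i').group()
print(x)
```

Pattern: one or more of one of [mpqj], then one or more of one of [wi]; then one or more of a non-word character (non-capturing group).
`re.search` scans for the first position where the pattern succeeds.
The match spans [4:10] → 'mwiw-.'.

mwiw-.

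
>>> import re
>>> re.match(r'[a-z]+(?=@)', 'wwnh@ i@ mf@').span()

Because the assertion is zero-width, the text it checks is not consumed and won't appear in the result.
`re.match` won't scan ahead — the pattern has to work from the very first character.
The match spans [0:4] → 'wwnh'.

(0, 4)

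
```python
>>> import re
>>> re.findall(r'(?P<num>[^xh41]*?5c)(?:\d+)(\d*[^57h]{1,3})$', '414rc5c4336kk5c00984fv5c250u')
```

With 2 capturing groups, `findall` returns a 2-tuple per match.

[('fv5c', 'u')]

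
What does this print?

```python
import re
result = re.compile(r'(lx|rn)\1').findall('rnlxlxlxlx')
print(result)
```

The backreference `\1` re-matches whatever the first group consumed, character for character.
Scanning left to right: at [2:6] match 'lxlx', group 1 = 'lx'; at [6:10] match 'lxlx', group 1 = 'lx'.
`findall` collects group 1 from each match (2 total).

['lx', 'lx']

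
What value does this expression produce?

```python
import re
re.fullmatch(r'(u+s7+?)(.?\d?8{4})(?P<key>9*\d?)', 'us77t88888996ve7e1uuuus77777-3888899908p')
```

None

This matches one or more of a literal 'u', then the literal 's', then one or more of a literal '7' (lazy) (captured); then optionally any character, then optionally a digit, then exactly 4 of the literal '8' (captured); then zero or more of the literal '9', then optionally a digit (captured as 'key').
`re.fullmatch` requires the pattern to consume the entire string.
Here the pattern can't cover the whole string, so the call returns None.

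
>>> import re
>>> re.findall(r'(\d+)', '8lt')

['8']

One capturing group, so `findall` returns just the captured substring from the one match — 1 in all.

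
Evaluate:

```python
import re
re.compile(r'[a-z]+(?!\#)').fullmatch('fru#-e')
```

The negative lookahead/lookbehind blocks any match where the forbidden context is present.
`fullmatch` succeeds only if the pattern covers the string from start to end.
Here the pattern can't cover the whole string, so the call returns None.

None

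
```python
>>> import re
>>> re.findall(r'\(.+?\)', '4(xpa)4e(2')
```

['(xpa)']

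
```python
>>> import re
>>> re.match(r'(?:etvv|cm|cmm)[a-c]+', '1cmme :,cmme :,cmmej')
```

None

`match` is anchored at position 0; if the pattern doesn't fit there, it returns None.
Here position 0 doesn't satisfy it, so the call returns None.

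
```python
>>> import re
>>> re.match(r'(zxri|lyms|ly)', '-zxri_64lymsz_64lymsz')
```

None

`re.match` only tries the pattern at the start of the string.
Here the pattern fails at index 0, so the call returns None.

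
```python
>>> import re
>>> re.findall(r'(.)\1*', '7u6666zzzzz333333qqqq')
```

A backreference is literal: `\1` must see the identical characters the first group matched.
`findall` collects group 1 from each match (6 total).

['7', 'u', '6', 'z', '3', 'q']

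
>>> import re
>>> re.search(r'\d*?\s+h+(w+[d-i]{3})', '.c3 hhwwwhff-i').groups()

('wwwhff',)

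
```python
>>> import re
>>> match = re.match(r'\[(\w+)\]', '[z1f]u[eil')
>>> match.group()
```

`match` is anchored at position 0; if the pattern doesn't fit there, it returns None.
The match spans [0:5] → '[z1f]'.
Captured: group 1 = 'z1f'.

'[z1f]'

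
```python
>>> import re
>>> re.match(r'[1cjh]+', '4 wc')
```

None

`re.match` only tries the pattern at the start of the string.
Here the string doesn't start with a match, so the call returns None.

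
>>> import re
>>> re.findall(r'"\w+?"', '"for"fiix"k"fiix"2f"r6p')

['"for"', '"k"', '"2f"']

With no groups in the pattern, `findall` gives back each whole match — 3 here.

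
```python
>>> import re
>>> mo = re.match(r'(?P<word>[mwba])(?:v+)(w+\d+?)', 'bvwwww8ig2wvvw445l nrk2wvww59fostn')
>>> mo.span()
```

(0, 7)

The pattern matches one of [mwba] (captured as 'word'); then one or more of a literal 'v' (non-capturing group); then one or more of the literal 'w', then one or more of a digit (lazy) (captured).
`re.match` won't scan ahead — the pattern has to work from the very first character.
The match spans [0:7] → 'bvwwww8'.
Captured: group 1 = 'b', group 2 = 'wwww8'.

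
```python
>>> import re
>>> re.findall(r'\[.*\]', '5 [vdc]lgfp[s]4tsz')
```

['[vdc]lgfp[s]']

`findall` yields the raw match text (1 of them) because the pattern has no groups.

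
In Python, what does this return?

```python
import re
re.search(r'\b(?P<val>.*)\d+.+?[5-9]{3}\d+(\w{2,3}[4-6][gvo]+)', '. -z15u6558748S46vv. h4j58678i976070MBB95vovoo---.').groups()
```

The match spans [3:19] → 'z15u6558748S46vv'.
Captured: group 1 = 'z15u', group 2 = 'S46vv'.

('z15u', 'S46vv')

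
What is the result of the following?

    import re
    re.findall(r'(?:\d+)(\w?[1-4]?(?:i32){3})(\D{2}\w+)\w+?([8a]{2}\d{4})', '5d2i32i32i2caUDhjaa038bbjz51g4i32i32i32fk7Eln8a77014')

3 groups means the one result is a tuple of 3 captured strings — 1 here.

[('g4i32i32i32', 'fk7El', '8a7701')]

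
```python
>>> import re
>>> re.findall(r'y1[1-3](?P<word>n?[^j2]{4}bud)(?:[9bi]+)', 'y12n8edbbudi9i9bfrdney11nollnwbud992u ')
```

['n8edbbud']

This matches the literal 'y1', then a character in [1-3]; then optionally the literal 'n', then exactly 4 of any character except [j2], then the literal 'bud' (captured as 'word'); then one or more of one of [9bi] (non-capturing group).
With a single group, `findall` returns only what that group captured — 1 item.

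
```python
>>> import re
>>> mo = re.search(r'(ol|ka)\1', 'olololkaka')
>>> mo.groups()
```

`\1` is not a pattern — it's the concrete string captured by group 1, re-applied verbatim.
`search` walks the string left to right and returns the first match it finds.
The match spans [0:4] → 'olol'.
Captured: group 1 = 'ol'.

('ol',)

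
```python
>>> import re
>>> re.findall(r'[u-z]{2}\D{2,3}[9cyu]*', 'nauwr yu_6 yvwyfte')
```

['uwr yu', 'yvwyf']

The pattern matches exactly 2 of a character in [u-z], then 2 to 3 of a non-digit; then zero or more of one of [9cyu].
Scanning left to right: at [2:8] → 'uwr yu'; at [11:16] → 'yvwyf'.
No capturing groups, so `findall` returns the 2 full match strings.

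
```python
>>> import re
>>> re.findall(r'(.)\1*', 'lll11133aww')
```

The backreference `\1` re-matches whatever the first group consumed, character for character.
Walking the string: at [0:3] match 'lll', group 1 = 'l'; at [3:6] match '111', group 1 = '1'; at [6:8] match '33', group 1 = '3'; at [8:9] match 'a', group 1 = 'a'; at [9:11] match 'ww', group 1 = 'w'.
With a single group, `findall` returns only what that group captured — 5 items.

['l', '1', '3', 'a', 'w']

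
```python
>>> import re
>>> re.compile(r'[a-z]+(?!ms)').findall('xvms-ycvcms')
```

['xvms', 'ycvcms']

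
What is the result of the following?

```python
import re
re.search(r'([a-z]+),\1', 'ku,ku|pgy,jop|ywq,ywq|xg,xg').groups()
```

('ku',)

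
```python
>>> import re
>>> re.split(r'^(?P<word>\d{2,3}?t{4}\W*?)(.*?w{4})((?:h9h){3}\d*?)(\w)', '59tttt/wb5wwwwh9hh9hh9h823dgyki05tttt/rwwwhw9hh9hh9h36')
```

The pattern matches anchored at the start of the string; then 2 to 3 of a digit (lazy), then exactly 4 of the literal 't', then zero or more of a non-word character (lazy) (captured as 'word'); then zero or more of any character (lazy), then exactly 4 of the literal 'w' (captured); then the literal 'h9h' repeated 3 times, then zero or more of a digit (lazy) (captured); then a word character (captured).
A non-greedy quantifier consumes as few characters as it can — just enough that the remainder of the pattern still matches from where it stops; whatever follows it matches normally.
Matches to split on: at [0:24] → '59tttt/wb5wwwwh9hh9hh9h8'.
`re.split` interleaves the captured-group text with the surrounding fragments.

['', '59tttt', '/wb5wwww', 'h9hh9hh9h', '8', '23dgyki05tttt/rwwwhw9hh9hh9h36']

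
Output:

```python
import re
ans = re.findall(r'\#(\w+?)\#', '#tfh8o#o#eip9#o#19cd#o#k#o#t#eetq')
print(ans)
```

Matches: at [0:7] match '#tfh8o#', group 1 = 'tfh8o'; at [8:14] match '#eip9#', group 1 = 'eip9'; at [15:21] match '#19cd#', group 1 = '19cd'; at [22:25] match '#k#', group 1 = 'k'; at [26:29] match '#t#', group 1 = 't'.
Because there's exactly one group, `findall` drops the full match and keeps group 1 from each hit.

['tfh8o', 'eip9', '19cd', 'k', 't']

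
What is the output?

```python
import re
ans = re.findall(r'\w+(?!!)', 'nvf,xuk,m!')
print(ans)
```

The negative lookaround is zero-width — it rules out positions where the adjacent text would match, without consuming anything.
Matches: at [0:3] → 'nvf'; at [4:7] → 'xuk'.
`findall` yields the raw match text (2 of them) because the pattern has no groups.

['nvf', 'xuk']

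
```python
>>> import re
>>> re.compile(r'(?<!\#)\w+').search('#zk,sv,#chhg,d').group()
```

'k'

`(?!…)`/`(?<!…)` only lets a position through if the neighbouring text does NOT match; no characters are consumed.
`re.search` scans for the first position where the pattern succeeds.
The match spans [2:3] → 'k'.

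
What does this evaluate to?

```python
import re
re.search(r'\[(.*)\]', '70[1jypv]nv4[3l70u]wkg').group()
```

Unlike `match`, `search` isn't anchored — it looks for the pattern anywhere in the string.
The match spans [2:19] → '[1jypv]nv4[3l70u]'.
Captured: group 1 = '1jypv]nv4[3l70u'.

'[1jypv]nv4[3l70u]'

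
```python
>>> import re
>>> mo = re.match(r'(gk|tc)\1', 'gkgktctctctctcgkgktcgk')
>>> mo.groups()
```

The match spans [0:4] → 'gkgk'.
Captured: group 1 = 'gk'.

('gk',)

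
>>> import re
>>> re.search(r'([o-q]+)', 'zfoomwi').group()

The match spans [2:4] → 'oo'.

'oo'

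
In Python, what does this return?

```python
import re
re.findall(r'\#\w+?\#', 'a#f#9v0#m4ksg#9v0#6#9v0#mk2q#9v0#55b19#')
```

['#f#', '#m4ksg#', '#6#', '#mk2q#', '#55b19#']

`findall` yields the raw match text (5 of them) because the pattern has no groups.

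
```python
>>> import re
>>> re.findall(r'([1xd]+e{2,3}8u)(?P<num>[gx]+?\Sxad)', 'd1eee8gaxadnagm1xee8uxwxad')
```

[('1xee8u', 'xwxad')]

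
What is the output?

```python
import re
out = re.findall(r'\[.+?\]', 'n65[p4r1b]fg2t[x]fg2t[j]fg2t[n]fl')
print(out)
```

A `+?`/`*?`/`{m,n}?` starts at its minimum and grows only as far as needed for what follows to match.
With no groups in the pattern, `findall` gives back each whole match — 4 here.

['[p4r1b]', '[x]', '[j]', '[n]']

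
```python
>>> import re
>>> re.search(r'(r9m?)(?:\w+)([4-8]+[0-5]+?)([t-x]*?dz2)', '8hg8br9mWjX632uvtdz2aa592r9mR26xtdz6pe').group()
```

The match spans [5:20] → 'r9mWjX632uvtdz2'.

'r9mWjX632uvtdz2'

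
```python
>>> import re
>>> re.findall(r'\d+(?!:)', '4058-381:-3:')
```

['4058', '38']

`(?!…)`/`(?<!…)` only lets a position through if the neighbouring text does NOT match; no characters are consumed.
Matches: at [0:4] → '4058'; at [5:7] → '38'.
Since nothing is captured, `findall` lists the 2 matched substrings directly.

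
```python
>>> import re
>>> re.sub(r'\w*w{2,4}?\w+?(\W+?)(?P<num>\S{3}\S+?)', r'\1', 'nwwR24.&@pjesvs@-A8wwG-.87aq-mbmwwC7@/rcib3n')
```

'.esvs@--q-@b3n'

Pattern: zero or more of a word character, then 2 to 4 of the literal 'w' (lazy), then one or more of a word character (lazy); then one or more of a non-word character (lazy) (captured); then exactly 3 of a non-whitespace character, then one or more of a non-whitespace character (lazy) (captured as 'num').
Each match is replaced using the text its own group 1 captured.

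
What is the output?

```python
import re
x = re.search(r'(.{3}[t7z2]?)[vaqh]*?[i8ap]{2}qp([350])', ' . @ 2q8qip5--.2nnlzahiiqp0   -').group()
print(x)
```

This matches exactly 3 of any character, then optionally one of [t7z2] (captured); then zero or more of one of [vaqh] (lazy), then exactly 2 of one of [i8ap], then the literal 'qp'; then one of [350] (captured).
`re.search` scans for the first position where the pattern succeeds.
The match spans [16:27] → 'nnlzahiiqp0'.
Captured: group 1 = 'nnlz', group 2 = '0'.

nnlzahiiqp0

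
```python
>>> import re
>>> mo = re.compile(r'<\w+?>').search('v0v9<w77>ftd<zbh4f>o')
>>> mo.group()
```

`re.search` scans for the first position where the pattern succeeds.
The match spans [4:9] → '<w77>'.

'<w77>'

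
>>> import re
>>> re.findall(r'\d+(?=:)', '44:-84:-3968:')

['44', '84', '3968']

Lookahead/lookbehind check context without consuming it, so the matched span excludes the asserted characters.
Walking the string: at [0:2] → '44'; at [4:6] → '84'; at [8:12] → '3968'.
Since nothing is captured, `findall` lists the 3 matched substrings directly.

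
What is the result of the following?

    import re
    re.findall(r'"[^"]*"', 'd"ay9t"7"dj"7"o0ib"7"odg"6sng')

['"ay9t"', '"dj"', '"o0ib"', '"odg"']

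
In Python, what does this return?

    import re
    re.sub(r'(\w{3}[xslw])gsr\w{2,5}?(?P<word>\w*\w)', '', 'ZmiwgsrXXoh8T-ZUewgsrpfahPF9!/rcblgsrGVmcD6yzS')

'-!/'

Every occurrence is swapped for ''.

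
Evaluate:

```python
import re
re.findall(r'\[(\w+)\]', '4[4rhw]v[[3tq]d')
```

Scanning left to right: at [1:7] match '[4rhw]', group 1 = '4rhw'; at [9:14] match '[3tq]', group 1 = '3tq'.
`findall` collects group 1 from each match (2 total).

['4rhw', '3tq']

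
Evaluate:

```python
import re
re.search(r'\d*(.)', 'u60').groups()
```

('u',)

The match spans [0:1] → 'u'.
Captured: group 1 = 'u'.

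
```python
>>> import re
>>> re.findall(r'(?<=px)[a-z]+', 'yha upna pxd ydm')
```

['d']

The lookaround is zero-width — it requires the adjacent text to match without consuming it, so the asserted text isn't part of the match.
Walking the string: at [11:12] → 'd'.
`findall` yields the raw match text (1 of them) because the pattern has no groups.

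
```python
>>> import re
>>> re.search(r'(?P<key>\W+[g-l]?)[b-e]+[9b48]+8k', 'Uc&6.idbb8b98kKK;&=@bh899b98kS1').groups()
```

('.i',)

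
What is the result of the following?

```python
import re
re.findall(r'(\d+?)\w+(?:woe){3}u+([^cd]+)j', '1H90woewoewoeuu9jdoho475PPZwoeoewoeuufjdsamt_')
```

[('1', '9')]

The pattern matches one or more of a digit (lazy) (captured); then one or more of a word character, then the literal 'woe' repeated 3 times, then one or more of the literal 'u'; then one or more of any character except [cd] (captured); then a literal 'j'.
Scanning left to right: at [0:17] match '1H90woewoewoeuu9j', groups = ('1', '9').
`findall` packs the 2 group values into a tuple for every match.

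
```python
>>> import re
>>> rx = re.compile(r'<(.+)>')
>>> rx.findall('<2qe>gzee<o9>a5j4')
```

['2qe>gzee<o9']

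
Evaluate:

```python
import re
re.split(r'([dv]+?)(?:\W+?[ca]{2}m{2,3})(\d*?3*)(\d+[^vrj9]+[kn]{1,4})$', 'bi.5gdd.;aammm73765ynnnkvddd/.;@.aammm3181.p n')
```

['bi.5gdd.;aammm73765ynnnk', 'vddd', '3', '181.p n', '']

Pattern: one or more of one of [dv] (lazy) (captured); then one or more of a non-word character (lazy), then exactly 2 of one of [ca], then 2 to 3 of the literal 'm' (non-capturing group); then zero or more of a digit (lazy), then zero or more of the literal '3' (captured); then one or more of a digit, then one or more of any character except [vrj9], then 1 to 4 of one of [kn] (captured); then anchored at the end.
With the lazy modifier that quantifier settles for the fewest repetitions that let the rest of the pattern succeed (the atoms after it are unaffected and can still be greedy).
Matches to split on: at [24:46] → 'vddd/.;@.aammm3181.p n'.
The group in the pattern means `split` returns the separators' captures alongside the pieces.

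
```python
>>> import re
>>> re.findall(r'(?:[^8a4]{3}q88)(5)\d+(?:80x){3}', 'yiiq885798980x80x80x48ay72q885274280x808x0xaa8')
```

Pattern: exactly 3 of any character except [8a4], then the literal 'q88' (non-capturing group); then a literal '5' (captured); then one or more of a digit, then the literal '80x' repeated 3 times.
Walking the string: at [0:20] match 'yiiq885798980x80x80x', group 1 = '5'.
Because there's exactly one group, `findall` drops the full match and keeps group 1 from the one hit.

['5']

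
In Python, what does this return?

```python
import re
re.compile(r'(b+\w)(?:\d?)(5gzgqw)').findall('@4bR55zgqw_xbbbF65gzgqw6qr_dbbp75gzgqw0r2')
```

[('bbbF', '5gzgqw'), ('bbp', '5gzgqw')]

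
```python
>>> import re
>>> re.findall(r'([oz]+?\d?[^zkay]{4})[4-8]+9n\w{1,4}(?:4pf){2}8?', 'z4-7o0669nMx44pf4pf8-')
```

['z4-7o0']

The pattern matches one or more of one of [oz] (lazy), then optionally a digit, then exactly 4 of any character except [zkay] (captured); then one or more of a character in [4-8], then the literal '9n'; then 1 to 4 of a word character, then the literal '4pf' repeated 2 times, then optionally a literal '8'.
Matches: at [0:20] match 'z4-7o0669nMx44pf4pf8', group 1 = 'z4-7o0'.
One capturing group, so `findall` returns just the captured substring from the one match — 1 in all.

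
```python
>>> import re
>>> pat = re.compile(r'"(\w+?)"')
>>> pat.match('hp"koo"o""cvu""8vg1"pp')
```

None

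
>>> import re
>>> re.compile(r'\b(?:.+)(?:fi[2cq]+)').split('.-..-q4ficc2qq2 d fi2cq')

['.-..-', '']

Pattern: a word boundary (`\b`, zero-width); then one or more of any character (non-capturing group); then the literal 'fi', then one or more of one of [2cq] (non-capturing group).
`split` removes every match and returns the 2 fragments in between.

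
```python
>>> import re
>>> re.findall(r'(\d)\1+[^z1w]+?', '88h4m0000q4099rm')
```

A backreference is literal: `\1` must see the identical characters the first group matched.
With a single group, `findall` returns only what that group captured — 3 items.

['8', '0', '9']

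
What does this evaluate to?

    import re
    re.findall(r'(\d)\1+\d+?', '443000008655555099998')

`\1` is not a pattern — it's the concrete string captured by group 1, re-applied verbatim.
Walking the string: at [0:3] match '443', group 1 = '4'; at [3:9] match '000008', group 1 = '0'; at [10:16] match '555550', group 1 = '5'; at [16:21] match '99998', group 1 = '9'.
With a single group, `findall` returns only what that group captured — 4 items.

['4', '0', '5', '9']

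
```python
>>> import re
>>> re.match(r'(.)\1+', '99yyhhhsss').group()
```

'99'

A backreference is literal: `\1` must see the identical characters the first group matched.
With `match`, the pattern is implicitly anchored at the beginning.
The match spans [0:2] → '99'.
Captured: group 1 = '9'.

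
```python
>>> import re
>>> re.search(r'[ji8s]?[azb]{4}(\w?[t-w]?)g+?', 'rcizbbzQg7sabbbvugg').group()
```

The match spans [2:9] → 'izbbzQg'.

'izbbzQg'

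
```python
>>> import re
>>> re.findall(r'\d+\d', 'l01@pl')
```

['01']

Pattern: one or more of a digit; then a digit.
Scanning left to right: at [1:3] → '01'.
Since nothing is captured, `findall` lists the 1 matched substring directly.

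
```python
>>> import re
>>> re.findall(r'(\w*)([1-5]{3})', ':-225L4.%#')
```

The pattern matches zero or more of a word character (captured); then exactly 3 of a character in [1-5] (captured).
Scanning left to right: at [2:5] match '225', groups = ('', '225').
`findall` packs the 2 group values into a tuple for every match.

[('', '225')]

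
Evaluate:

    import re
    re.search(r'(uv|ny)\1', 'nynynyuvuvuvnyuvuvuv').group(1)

After group 1 captures some text, `\1` only succeeds where that same text appears again.
`re.search` scans for the first position where the pattern succeeds.
The match spans [0:4] → 'nyny'.
Captured: group 1 = 'ny'.

'ny'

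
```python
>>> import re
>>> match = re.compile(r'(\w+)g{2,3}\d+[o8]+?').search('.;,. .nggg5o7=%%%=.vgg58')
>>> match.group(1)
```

'ng'

The match spans [6:12] → 'nggg5o'.
Captured: group 1 = 'ng'.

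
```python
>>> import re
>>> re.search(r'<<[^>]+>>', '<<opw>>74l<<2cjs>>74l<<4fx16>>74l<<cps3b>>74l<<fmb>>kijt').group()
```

Unlike `match`, `search` isn't anchored — it looks for the pattern anywhere in the string.
The match spans [0:7] → '<<opw>>'.

'<<opw>>'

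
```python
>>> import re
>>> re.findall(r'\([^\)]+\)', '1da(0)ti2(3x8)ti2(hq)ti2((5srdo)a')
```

Scanning left to right: at [3:6] → '(0)'; at [9:14] → '(3x8)'; at [17:21] → '(hq)'; at [24:32] → '((5srdo)'.
Since nothing is captured, `findall` lists the 4 matched substrings directly.

['(0)', '(3x8)', '(hq)', '((5srdo)']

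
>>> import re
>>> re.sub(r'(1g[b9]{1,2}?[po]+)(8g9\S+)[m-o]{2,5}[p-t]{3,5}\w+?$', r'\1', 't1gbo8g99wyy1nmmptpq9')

't1gbo'

Pattern: the literal '1g', then 1 to 2 of one of [b9] (lazy), then one or more of one of [po] (captured); then the literal '8g9', then one or more of a non-whitespace character (captured); then 2 to 5 of a character in [m-o], then 3 to 5 of a character in [p-t], then one or more of a word character (lazy); then anchored at the end.
`\1` in the replacement pulls in group 1's text for each match.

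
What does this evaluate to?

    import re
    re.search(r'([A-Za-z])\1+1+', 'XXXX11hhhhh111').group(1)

The match spans [0:6] → 'XXXX11'.
Captured: group 1 = 'X'.

'X'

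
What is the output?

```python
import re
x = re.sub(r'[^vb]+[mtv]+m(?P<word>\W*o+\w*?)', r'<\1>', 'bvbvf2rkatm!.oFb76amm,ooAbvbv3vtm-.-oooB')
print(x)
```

The `?` after the quantifier makes it lazy — it takes as little as possible before letting the rest of the pattern try.
The replacement refers to a captured group, so each match is rewritten using its own captured text.

bvbv<!.o>Fb<,oo>Abvbv<-.-ooo>B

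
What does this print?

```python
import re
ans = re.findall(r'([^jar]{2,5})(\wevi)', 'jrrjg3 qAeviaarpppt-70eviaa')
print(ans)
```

[('g3 q', 'Aevi'), ('ppt-7', '0evi')]

This matches 2 to 5 of any character except [jar] (captured); then a word character, then the literal 'evi' (captured).
Matches: at [4:12] match 'g3 qAevi', groups = ('g3 q', 'Aevi'); at [16:25] match 'ppt-70evi', groups = ('ppt-7', '0evi').
Multiple groups make `findall` return tuples — one 2-tuple for each match.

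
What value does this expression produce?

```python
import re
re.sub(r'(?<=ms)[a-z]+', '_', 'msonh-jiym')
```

The `(?=…)`/`(?<=…)` assertion just peeks at neighbouring text; it doesn't advance the match position.
`sub` substitutes '_' at each match site.

'ms_-jiym'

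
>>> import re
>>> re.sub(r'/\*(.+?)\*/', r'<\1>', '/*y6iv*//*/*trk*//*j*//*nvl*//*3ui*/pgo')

'<y6iv></*trk><j><nvl><3ui>pgo'

A `+?`/`*?`/`{m,n}?` starts at its minimum and grows only as far as needed for what follows to match.
`\1` in the replacement pulls in group 1's text for each match.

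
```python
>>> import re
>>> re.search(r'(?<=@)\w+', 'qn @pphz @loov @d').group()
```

'pphz'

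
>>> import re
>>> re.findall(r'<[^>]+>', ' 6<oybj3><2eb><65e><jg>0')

['<oybj3>', '<2eb>', '<65e>', '<jg>']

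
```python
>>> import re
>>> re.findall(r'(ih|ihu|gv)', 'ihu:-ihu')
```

Branches in `(...|...)` are attempted left-to-right; the first branch that allows the whole pattern to succeed is taken.
Scanning left to right: at [0:2] match 'ih', group 1 = 'ih'; at [5:7] match 'ih', group 1 = 'ih'.
Because there's exactly one group, `findall` drops the full match and keeps group 1 from each hit.

['ih', 'ih']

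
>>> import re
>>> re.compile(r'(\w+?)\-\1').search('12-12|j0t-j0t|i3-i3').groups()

('12',)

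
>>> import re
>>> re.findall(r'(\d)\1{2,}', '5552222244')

['5', '2']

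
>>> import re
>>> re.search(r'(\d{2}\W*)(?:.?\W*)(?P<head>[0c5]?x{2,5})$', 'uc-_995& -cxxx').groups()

('99', 'cxxx')

Pattern: exactly 2 of a digit, then zero or more of a non-word character (captured); then optionally any character, then zero or more of a non-word character (non-capturing group); then optionally one of [0c5], then 2 to 5 of a literal 'x' (captured as 'head'); then anchored at the end.
`search` walks the string left to right and returns the first match it finds.
The match spans [4:14] → '995& -cxxx'.
Captured: group 1 = '99', group 2 = 'cxxx'.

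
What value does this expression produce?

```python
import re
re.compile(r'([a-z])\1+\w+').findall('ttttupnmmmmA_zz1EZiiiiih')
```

['t']

`\1` has to match the exact text group 1 already captured.
Walking the string: at [0:24] match 'ttttupnmmmmA_zz1EZiiiiih', group 1 = 't'.
`findall` collects group 1 from the one match (1 total).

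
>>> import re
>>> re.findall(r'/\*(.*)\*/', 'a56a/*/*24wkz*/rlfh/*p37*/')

['/*24wkz*/rlfh/*p37']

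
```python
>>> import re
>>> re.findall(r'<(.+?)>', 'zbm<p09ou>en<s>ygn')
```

['p09ou', 's']

A non-greedy quantifier consumes as few characters as it can — just enough that the remainder of the pattern still matches from where it stops; whatever follows it matches normally.
Because there's exactly one group, `findall` drops the full match and keeps group 1 from each hit.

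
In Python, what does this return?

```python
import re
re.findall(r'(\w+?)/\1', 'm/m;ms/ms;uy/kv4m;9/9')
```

['m', 'ms', '9']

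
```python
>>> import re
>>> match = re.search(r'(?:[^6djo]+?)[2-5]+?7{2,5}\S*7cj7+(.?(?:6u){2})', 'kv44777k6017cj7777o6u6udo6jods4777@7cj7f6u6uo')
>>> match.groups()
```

('f6u6u',)

The pattern matches one or more of any character except [6djo] (lazy) (non-capturing group); then one or more of a character in [2-5] (lazy), then 2 to 5 of the literal '7'; then zero or more of a non-whitespace character; then the literal '7cj', then one or more of the literal '7'; then optionally any character, then the literal '6u' repeated 2 times (captured).
`search` walks the string left to right and returns the first match it finds.
The match spans [0:44] → 'kv44777k6017cj7777o6u6udo6jods4777@7cj7f6u6u'.
Captured: group 1 = 'f6u6u'.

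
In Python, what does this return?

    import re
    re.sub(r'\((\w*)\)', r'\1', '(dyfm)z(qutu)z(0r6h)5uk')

'dyfmzqutuz0r6h5uk'

Matches: at [0:6] → '(dyfm)'; at [7:13] → '(qutu)'; at [14:20] → '(0r6h)'.
The replacement refers to a captured group, so each match is rewritten using its own captured text.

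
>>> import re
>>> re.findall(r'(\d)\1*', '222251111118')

['2', '5', '1', '8']

After group 1 captures some text, `\1` only succeeds where that same text appears again.
With a single group, `findall` returns only what that group captured — 4 items.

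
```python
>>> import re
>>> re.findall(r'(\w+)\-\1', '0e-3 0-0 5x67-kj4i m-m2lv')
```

['0', 'm']

After group 1 captures some text, `\1` only succeeds where that same text appears again.
Walking the string: at [5:8] match '0-0', group 1 = '0'; at [19:22] match 'm-m', group 1 = 'm'.
`findall` collects group 1 from each match (2 total).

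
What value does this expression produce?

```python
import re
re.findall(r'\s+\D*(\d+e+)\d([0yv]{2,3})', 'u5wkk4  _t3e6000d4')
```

`findall` packs the 2 group values into a tuple for every match.

[('3e', '000')]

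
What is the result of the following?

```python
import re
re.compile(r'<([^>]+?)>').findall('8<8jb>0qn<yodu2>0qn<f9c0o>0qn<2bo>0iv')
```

['8jb', 'yodu2', 'f9c0o', '2bo']

Because there's exactly one group, `findall` drops the full match and keeps group 1 from each hit.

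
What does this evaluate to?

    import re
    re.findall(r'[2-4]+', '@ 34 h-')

['34']

The pattern matches one or more of a character in [2-4].
Matches: at [2:4] → '34'.
No capturing groups, so `findall` returns the 1 full match string.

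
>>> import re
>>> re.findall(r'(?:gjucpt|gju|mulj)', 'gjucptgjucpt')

Alternation isn't longest-match — the leftmost alternative that fits at this position is chosen.
With no groups in the pattern, `findall` gives back each whole match — 2 here.

['gjucpt', 'gjucpt']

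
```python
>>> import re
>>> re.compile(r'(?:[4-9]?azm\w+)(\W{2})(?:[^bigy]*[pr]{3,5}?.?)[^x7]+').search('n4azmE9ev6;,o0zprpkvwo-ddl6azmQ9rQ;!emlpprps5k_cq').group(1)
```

';,'

The match spans [1:49] → '4azmE9ev6;,o0zprpkvwo-ddl6azmQ9rQ;!emlpprps5k_cq'.
Captured: group 1 = ';,'.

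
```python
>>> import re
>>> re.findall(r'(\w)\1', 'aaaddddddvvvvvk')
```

['a', 'd', 'd', 'd', 'v', 'v']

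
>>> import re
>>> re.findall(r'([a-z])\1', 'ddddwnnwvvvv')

['d', 'd', 'n', 'v', 'v']

The backreference `\1` re-matches whatever the first group consumed, character for character.
Walking the string: at [0:2] match 'dd', group 1 = 'd'; at [2:4] match 'dd', group 1 = 'd'; at [5:7] match 'nn', group 1 = 'n'; at [8:10] match 'vv', group 1 = 'v'; at [10:12] match 'vv', group 1 = 'v'.
With a single group, `findall` returns only what that group captured — 5 items.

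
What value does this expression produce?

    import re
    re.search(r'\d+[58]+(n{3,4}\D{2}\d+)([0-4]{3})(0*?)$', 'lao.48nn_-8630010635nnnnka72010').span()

(10, 31)

The match spans [10:31] → '8630010635nnnnka72010'.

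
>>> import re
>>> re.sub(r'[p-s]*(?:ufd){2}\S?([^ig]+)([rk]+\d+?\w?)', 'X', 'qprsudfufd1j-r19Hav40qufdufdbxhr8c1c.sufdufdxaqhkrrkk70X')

`sub` substitutes 'X' at each match site.

'qprsudfufd1j-r19Hav40XX'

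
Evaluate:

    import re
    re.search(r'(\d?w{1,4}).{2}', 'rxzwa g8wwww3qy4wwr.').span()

(3, 6)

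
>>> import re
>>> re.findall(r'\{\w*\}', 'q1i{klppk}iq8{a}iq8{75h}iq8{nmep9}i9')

['{klppk}', '{a}', '{75h}', '{nmep9}']

Walking the string: at [3:10] → '{klppk}'; at [13:16] → '{a}'; at [19:24] → '{75h}'; at [27:34] → '{nmep9}'.
No capturing groups, so `findall` returns the 4 full match strings.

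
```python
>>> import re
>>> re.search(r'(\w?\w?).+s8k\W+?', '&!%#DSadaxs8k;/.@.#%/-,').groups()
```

('',)

Pattern: optionally a word character, then optionally a word character (captured); then one or more of any character; then the literal 's8k', then one or more of a non-word character (lazy).
`search` walks the string left to right and returns the first match it finds.
The match spans [0:14] → '&!%#DSadaxs8k;'.
Captured: group 1 = ''.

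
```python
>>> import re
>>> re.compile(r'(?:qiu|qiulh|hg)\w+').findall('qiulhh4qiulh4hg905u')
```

['qiulhh4qiulh4hg905u']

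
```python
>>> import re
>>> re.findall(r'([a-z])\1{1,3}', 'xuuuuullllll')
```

['u', 'l', 'l']

A backreference is literal: `\1` must see the identical characters the first group matched.
Matches: at [1:5] match 'uuuu', group 1 = 'u'; at [6:10] match 'llll', group 1 = 'l'; at [10:12] match 'll', group 1 = 'l'.
Because there's exactly one group, `findall` drops the full match and keeps group 1 from each hit.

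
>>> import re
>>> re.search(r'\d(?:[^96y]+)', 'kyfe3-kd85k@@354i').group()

'3-kd85k@@354i'

The pattern matches a digit; then one or more of any character except [96y] (non-capturing group).
The match spans [4:17] → '3-kd85k@@354i'.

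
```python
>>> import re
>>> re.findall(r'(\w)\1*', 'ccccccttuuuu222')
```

['c', 't', 'u', '2']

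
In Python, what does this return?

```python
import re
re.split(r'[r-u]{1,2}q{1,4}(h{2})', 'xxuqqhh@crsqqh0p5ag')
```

Pattern: 1 to 2 of a character in [r-u], then 1 to 4 of the literal 'q'; then exactly 2 of a literal 'h' (captured).
`re.split` interleaves the captured-group text with the surrounding fragments.

['xx', 'hh', '@crsqqh0p5ag']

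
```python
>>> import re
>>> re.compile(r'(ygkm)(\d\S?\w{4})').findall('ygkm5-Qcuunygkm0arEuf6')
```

[('ygkm', '5-Qcuu'), ('ygkm', '0arEuf')]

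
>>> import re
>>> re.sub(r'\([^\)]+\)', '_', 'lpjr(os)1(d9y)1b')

Matches: at [4:8] → '(os)'; at [9:14] → '(d9y)'.
Each match is replaced by '_'.

'lpjr_1_1b'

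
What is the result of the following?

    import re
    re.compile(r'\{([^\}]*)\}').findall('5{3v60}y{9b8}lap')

['3v60', '9b8']

Walking the string: at [1:7] match '{3v60}', group 1 = '3v60'; at [8:13] match '{9b8}', group 1 = '9b8'.
One capturing group, so `findall` returns just the captured substring from each match — 2 in all.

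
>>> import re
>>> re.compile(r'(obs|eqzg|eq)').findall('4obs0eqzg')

Branches in `(...|...)` are attempted left-to-right; the first branch that allows the whole pattern to succeed is taken.
Because there's exactly one group, `findall` drops the full match and keeps group 1 from each hit.

['obs', 'eqzg']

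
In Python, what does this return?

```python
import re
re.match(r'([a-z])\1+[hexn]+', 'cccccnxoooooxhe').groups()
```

('c',)

The match spans [0:7] → 'cccccnx'.
Captured: group 1 = 'c'.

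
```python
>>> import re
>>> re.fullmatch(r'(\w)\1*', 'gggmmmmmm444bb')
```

None

The backreference `\1` re-matches whatever the first group consumed, character for character.
`fullmatch` succeeds only if the pattern covers the string from start to end.
Here the string isn't matched end-to-end, so the call returns None.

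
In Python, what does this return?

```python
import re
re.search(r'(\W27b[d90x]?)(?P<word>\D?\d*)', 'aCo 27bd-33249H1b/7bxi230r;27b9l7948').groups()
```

(' 27bd', '-33249')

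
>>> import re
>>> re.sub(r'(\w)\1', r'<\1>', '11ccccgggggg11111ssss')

After group 1 captures some text, `\1` only succeeds where that same text appears again.
Matches: at [0:2] → '11'; at [2:4] → 'cc'; at [4:6] → 'cc'; at [6:8] → 'gg'; at [8:10] → 'gg'; ….
The replacement refers to a captured group, so each match is rewritten using its own captured text.

'<1><c><c><g><g><g><1><1>1<s><s>'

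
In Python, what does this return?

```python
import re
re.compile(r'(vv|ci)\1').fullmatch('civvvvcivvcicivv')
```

None

`fullmatch` succeeds only if the pattern covers the string from start to end.
Here the pattern can't cover the whole string, so the call returns None.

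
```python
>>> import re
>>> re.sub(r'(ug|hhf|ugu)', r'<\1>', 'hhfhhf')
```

Each match is replaced using the text its own group 1 captured.

'<hhf><hhf>'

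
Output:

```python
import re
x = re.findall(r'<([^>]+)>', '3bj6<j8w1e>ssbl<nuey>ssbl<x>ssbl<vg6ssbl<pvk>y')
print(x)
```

Scanning left to right: at [4:11] match '<j8w1e>', group 1 = 'j8w1e'; at [15:21] match '<nuey>', group 1 = 'nuey'; at [25:28] match '<x>', group 1 = 'x'; at [32:45] match '<vg6ssbl<pvk>', group 1 = 'vg6ssbl<pvk'.
With a single group, `findall` returns only what that group captured — 4 items.

['j8w1e', 'nuey', 'x', 'vg6ssbl<pvk']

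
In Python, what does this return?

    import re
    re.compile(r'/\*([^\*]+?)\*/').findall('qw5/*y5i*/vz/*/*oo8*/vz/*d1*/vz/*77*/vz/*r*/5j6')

['y5i', 'oo8', 'd1', '77', 'r']

One capturing group, so `findall` returns just the captured substring from each match — 5 in all.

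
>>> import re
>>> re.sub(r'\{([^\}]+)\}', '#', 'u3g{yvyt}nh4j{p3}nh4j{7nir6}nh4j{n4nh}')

'u3g#nh4j#nh4j#nh4j#'

Every occurrence is swapped for '#'.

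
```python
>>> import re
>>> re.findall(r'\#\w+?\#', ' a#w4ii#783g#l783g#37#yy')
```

['#w4ii#', '#l783g#']

Walking the string: at [2:8] → '#w4ii#'; at [12:19] → '#l783g#'.
With no groups in the pattern, `findall` gives back each whole match — 2 here.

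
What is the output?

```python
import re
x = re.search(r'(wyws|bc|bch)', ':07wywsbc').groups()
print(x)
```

('wyws',)

`re.search` tries every starting position until one works.
The match spans [3:7] → 'wyws'.
Captured: group 1 = 'wyws'.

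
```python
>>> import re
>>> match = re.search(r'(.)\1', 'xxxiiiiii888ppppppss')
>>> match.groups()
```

('x',)

The match spans [0:2] → 'xx'.
Captured: group 1 = 'x'.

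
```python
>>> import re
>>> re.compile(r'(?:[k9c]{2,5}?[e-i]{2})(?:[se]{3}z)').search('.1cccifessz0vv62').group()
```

'cccifessz'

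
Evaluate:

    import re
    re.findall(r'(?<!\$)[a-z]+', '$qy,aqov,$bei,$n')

['y', 'aqov', 'ei']

The negative lookaround is zero-width — it rules out positions where the adjacent text would match, without consuming anything.
`findall` yields the raw match text (3 of them) because the pattern has no groups.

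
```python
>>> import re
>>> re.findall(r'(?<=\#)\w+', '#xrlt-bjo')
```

['xrlt']

The lookaround is zero-width — it requires the adjacent text to match without consuming it, so the asserted text isn't part of the match.
Since nothing is captured, `findall` lists the 1 matched substring directly.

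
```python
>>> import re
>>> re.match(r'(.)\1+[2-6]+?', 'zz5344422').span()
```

(0, 3)

A backreference is literal: `\1` must see the identical characters the first group matched.
With `match`, the pattern is implicitly anchored at the beginning.
The match spans [0:3] → 'zz5'.
Captured: group 1 = 'z'.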